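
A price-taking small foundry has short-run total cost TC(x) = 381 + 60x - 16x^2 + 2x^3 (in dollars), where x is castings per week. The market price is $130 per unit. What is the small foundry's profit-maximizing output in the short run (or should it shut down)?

Produce at x = 7

Variable cost is VC = 60x - 16x^2 + 2x^3, so AVC = VC/x = 60 - 16x + 2x^2 and MC = dTC/dx = 60 - 32x + 6x^2.
The AVC parabola has its vertex at x = 16/4 = 4, where AVC = 60 - 16·4 + 2·4^2 = $28.
Because $130 ≥ $28, revenue can cover variable cost; the firm operates.
Solving P = MC: -70 - 32x + 6x^2 = 0 ⇒ x = -5/3 or 7. On the upward-sloping branch, x* = 7.
Check: AVC at x = 7 is $46 ≤ P, so revenue covers variable cost.
Profit = P·x − TC = 130·7 − 703 = $207.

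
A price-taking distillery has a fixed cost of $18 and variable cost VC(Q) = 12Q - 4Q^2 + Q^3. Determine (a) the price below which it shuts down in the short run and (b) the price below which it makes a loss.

Shutdown price = $8; break-even price = $15

Shutdown price = min AVC. AVC = 12 - 4Q + Q^2, with vertex at Q = 2 and minimum $8.
ATC = 18/Q + 12 - 4Q + Q^2. Setting dATC/dQ = −18/Q^2 − 4 + 2Q = 0 gives Q = 3 (since 2·3^3 − 4·3^2 = 18).
min ATC = 18/3 + 12 − 4·3 + 3^2 = $15. That is the break-even price.
For $8 ≤ P < $15 the firm produces at a loss; below $8 it shuts down.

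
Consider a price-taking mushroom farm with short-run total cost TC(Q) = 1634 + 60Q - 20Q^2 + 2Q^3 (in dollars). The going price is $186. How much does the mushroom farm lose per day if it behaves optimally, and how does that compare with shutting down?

AVC = 60 - 20Q + 2Q^2; min AVC = $10 at Q = 5. Since P = $186 ≥ min AVC, the firm produces.
With MC = 60 - 40Q + 6Q^2, P = MC on the upward-sloping part at Q* = 9.
TR = 186·9 = 1674. TC = 1634 + 378 = 2012. Profit = 1674 − 2012 = -$338.
By producing, the firm covers all variable cost plus $1296 of fixed cost; shutting down would lose the full $1634.

Profit = -$338 at Q = 9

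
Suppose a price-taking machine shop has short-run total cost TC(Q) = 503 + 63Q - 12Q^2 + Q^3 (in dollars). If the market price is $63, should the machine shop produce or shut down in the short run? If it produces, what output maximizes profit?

Produce at Q = 8

Variable cost is VC = 63Q - 12Q^2 + Q^3, so AVC = VC/Q = 63 - 12Q + Q^2 and MC = dTC/dQ = 63 - 24Q + 3Q^2.
The AVC parabola has its vertex at Q = 12/2 = 6, where AVC = 63 - 12·6 + 6^2 = $27.
Because $63 ≥ $27, revenue can cover variable cost; the firm operates.
Solving P = MC: -24Q + 3Q^2 = 0 ⇒ Q = 0 or 8. On the upward-sloping branch, Q* = 8.
Check: AVC at Q = 8 is $31 ≤ P, so revenue covers variable cost.
Profit = P·Q − TC = 63·8 − 751 = -$247, a loss, but smaller than the $503 fixed cost the firm would lose by shutting down.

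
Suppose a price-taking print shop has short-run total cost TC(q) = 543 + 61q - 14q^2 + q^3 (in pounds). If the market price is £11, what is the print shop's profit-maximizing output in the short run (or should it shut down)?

Shut down

From TC, MC = TC'(q) = 61 - 28q + 3q^2 and AVC = VC/q = 61 - 14q + q^2.
AVC hits its minimum where MC = AVC, at q = 7, giving min AVC = 61 - 14·7 + 7^2 = £12.
P = £11 lies below min AVC = £12; no output level covers variable cost.
Best response: produce nothing and absorb the £543 fixed cost.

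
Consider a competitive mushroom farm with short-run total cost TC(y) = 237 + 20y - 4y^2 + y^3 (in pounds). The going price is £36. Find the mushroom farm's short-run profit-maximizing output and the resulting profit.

Profit = -£173 at y = 4

AVC = 20 - 4y + y^2 has its minimum £16 at y = 2; price £36 clears that bar, so the firm operates.
With MC = 20 - 8y + 3y^2, P = MC on the upward-sloping part at y* = 4.
TR = 36·4 = 144. TC = 237 + 80 = 317. Profit = 144 − 317 = -£173.
That loss of £173 beats the £237 the firm would lose by shutting down; producing recovers £64 of fixed cost.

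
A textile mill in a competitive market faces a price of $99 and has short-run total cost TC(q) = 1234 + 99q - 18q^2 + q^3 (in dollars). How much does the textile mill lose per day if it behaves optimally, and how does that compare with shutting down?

Profit = -$370 at q = 12

AVC = 99 - 18q + q^2; min AVC = $18 at q = 9. Since P = $99 ≥ min AVC, the firm produces.
With MC = 99 - 36q + 3q^2, P = MC on the upward-sloping part at q* = 12.
TR = 99·12 = 1188. TC = 1234 + 324 = 1558. Profit = 1188 − 1558 = -$370.
That loss of $370 beats the $1234 the firm would lose by shutting down; producing recovers $864 of fixed cost.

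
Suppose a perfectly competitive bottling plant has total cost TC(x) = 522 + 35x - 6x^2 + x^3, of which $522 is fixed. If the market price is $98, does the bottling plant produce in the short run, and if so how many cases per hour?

Produce at x = 7

Strip out fixed cost: VC = 35x - 6x^2 + x^3. Then AVC = 35 - 6x + x^2 and MC = 35 - 12x + 3x^2.
AVC hits its minimum where MC = AVC, at x = 3, giving min AVC = 35 - 6·3 + 3^2 = $26.
P = $98 exceeds min AVC = $26, so the firm stays open.
Set P = MC: 98 = 35 - 12x + 3x^2 → -63 - 12x + 3x^2 = 0. The roots are x = -3 and x = 7; the profit-maximizing output is on the rising part of MC, so x* = 7.
Check: AVC at x = 7 is $42 ≤ P, so revenue covers variable cost.
Profit = P·x − TC = 98·7 − 816 = -$130, a loss, but smaller than the $522 fixed cost the firm would lose by shutting down.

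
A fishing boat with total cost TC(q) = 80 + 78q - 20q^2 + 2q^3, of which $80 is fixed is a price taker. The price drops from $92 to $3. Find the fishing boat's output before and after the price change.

Output falls from 7 to 0 (the firm shuts down)

MC = 78 - 40q + 6q^2; the shutdown threshold is min AVC = $28 (at q = 5).
With P = $92 above the shutdown price, P = MC gives q = 7.
At P = $3 < min AVC = $28, price no longer covers variable cost at any output, so the firm shuts down: q = 0.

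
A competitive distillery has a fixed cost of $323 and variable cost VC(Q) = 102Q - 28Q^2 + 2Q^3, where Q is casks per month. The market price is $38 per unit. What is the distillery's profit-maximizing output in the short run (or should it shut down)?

Produce at Q = 8

From TC, MC = TC'(Q) = 102 - 56Q + 6Q^2 and AVC = VC/Q = 102 - 28Q + 2Q^2.
The AVC parabola has its vertex at Q = 28/4 = 7, where AVC = 102 - 28·7 + 2·7^2 = $4.
Because $38 ≥ $4, revenue can cover variable cost; the firm operates.
Solving P = MC: 64 - 56Q + 6Q^2 = 0 ⇒ Q = 4/3 or 8. On the upward-sloping branch, Q* = 8.
Check: AVC at Q = 8 is $6 ≤ P, so revenue covers variable cost.
Profit = P·Q − TC = 38·8 − 371 = -$67, a loss, but smaller than the $323 fixed cost the firm would lose by shutting down.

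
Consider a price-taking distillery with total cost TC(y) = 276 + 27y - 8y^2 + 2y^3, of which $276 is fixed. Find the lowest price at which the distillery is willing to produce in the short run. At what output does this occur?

The firm shuts down when price falls below the minimum of average variable cost. AVC = VC/y = 27 - 8y + 2y^2.
dAVC/dy = -8 + 4y = 0 gives y = 2. min AVC = 27 - 8·2 + 2·2^2 = 19.
So the shutdown price is $19.

$19 per unit, at y = 2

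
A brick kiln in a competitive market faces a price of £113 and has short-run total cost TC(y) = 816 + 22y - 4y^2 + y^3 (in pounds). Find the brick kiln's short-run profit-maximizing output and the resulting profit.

AVC = 22 - 4y + y^2; min AVC = £18 at y = 2. Since P = £113 ≥ min AVC, the firm produces.
MC = 22 - 8y + 3y^2. Setting P = MC and taking the root on the rising branch gives y* = 7.
TR = 113·7 = 791. TC = 816 + 301 = 1117. Profit = 791 − 1117 = -£326.
That loss of £326 beats the £816 the firm would lose by shutting down; producing recovers £490 of fixed cost.

Profit = -£326 at y = 7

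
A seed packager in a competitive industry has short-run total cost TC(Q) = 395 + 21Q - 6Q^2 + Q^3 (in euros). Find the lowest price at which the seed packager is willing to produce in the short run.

The shutdown price is the minimum of AVC. VC = 21Q - 6Q^2 + Q^3, so AVC = 21 - 6Q + Q^2.
dAVC/dQ = -6 + 2Q = 0 gives Q = 3. min AVC = 21 - 6·3 + 3^2 = 12.
So the shutdown price is €12.

€12 per unit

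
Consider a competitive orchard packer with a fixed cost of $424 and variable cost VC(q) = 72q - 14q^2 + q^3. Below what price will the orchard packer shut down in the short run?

The shutdown price is the minimum of AVC. VC = 72q - 14q^2 + q^3, so AVC = 72 - 14q + q^2.
At the minimum of AVC, MC = AVC. MC = 72 - 28q + 3q^2; setting MC = AVC gives 2q^2 - 14q = 0, so q = 7. min AVC = 23.
So the shutdown price is $23.

$23 per unit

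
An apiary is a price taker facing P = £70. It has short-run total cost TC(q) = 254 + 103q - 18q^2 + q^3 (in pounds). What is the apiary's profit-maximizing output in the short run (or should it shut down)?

Produce at q = 11

Variable cost is VC = 103q - 18q^2 + q^3, so AVC = VC/q = 103 - 18q + q^2 and MC = dTC/dq = 103 - 36q + 3q^2.
AVC is minimized where dAVC/dq = -18 + 2q = 0, at q = 9; min AVC = 103 - 18·9 + 9^2 = £22.
Because £70 ≥ £22, revenue can cover variable cost; the firm operates.
P = MC gives 33 - 36q + 3q^2 = 0, with roots 1 and 11. Take the larger (rising MC): q* = 11.
Check: AVC at q = 11 is £26 ≤ P, so revenue covers variable cost.
Profit = P·q − TC = 70·11 − 540 = £230.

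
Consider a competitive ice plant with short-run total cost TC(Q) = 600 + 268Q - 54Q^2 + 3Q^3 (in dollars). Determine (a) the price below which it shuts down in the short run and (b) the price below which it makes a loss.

Shutdown price = min AVC. AVC = 268 - 54Q + 3Q^2, with vertex at Q = 9 and minimum $25.
ATC = 600/Q + 268 - 54Q + 3Q^2. Setting dATC/dQ = −600/Q^2 − 54 + 6Q = 0 gives Q = 10 (since 6·10^3 − 54·10^2 = 600).
min ATC = 600/10 + 268 − 54·10 + 3·10^2 = $88. That is the break-even price.
Between these two prices the firm operates at a loss; above $88 it earns a profit.

Shutdown price = $25; break-even price = $88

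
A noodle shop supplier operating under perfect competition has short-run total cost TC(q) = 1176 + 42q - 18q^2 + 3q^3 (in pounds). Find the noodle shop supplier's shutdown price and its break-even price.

Shutdown price = min AVC. AVC = 42 - 18q + 3q^2, with vertex at q = 3 and minimum £15.
ATC = 1176/q + 42 - 18q + 3q^2. Setting dATC/dq = −1176/q^2 − 18 + 6q = 0 gives q = 7 (since 6·7^3 − 18·7^2 = 1176).
min ATC = 1176/7 + 42 − 18·7 + 3·7^2 = £231. That is the break-even price.
Between these two prices the firm operates at a loss; above £231 it earns a profit.

Shutdown price = £15; break-even price = £231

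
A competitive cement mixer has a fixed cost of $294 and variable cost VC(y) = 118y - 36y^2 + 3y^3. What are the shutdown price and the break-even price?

Shutdown price = $10; break-even price = $55

AVC = 118 - 36y + 3y^2; minimized at y = 6, giving min AVC = $10. That is the shutdown price.
ATC = 294/y + 118 - 36y + 3y^2. Setting dATC/dy = −294/y^2 − 36 + 6y = 0 gives y = 7 (since 6·7^3 − 36·7^2 = 294).
min ATC = 294/7 + 118 − 36·7 + 3·7^2 = $55. That is the break-even price.
Between these two prices the firm operates at a loss; above $55 it earns a profit.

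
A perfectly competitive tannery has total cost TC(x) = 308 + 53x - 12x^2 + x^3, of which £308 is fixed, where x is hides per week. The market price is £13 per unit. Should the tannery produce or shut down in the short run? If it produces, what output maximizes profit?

Variable cost is VC = 53x - 12x^2 + x^3, so AVC = VC/x = 53 - 12x + x^2 and MC = dTC/dx = 53 - 24x + 3x^2.
AVC is minimized where dAVC/dx = -12 + 2x = 0, at x = 6; min AVC = 53 - 12·6 + 6^2 = £17.
With P < min AVC (£13 < £17), every unit sold adds to the loss.
Best response: produce nothing and absorb the £308 fixed cost.

Shut down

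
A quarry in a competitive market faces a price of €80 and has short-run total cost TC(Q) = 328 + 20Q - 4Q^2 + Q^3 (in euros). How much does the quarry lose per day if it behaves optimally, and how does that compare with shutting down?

AVC = 20 - 4Q + Q^2 has its minimum €16 at Q = 2; price €80 clears that bar, so the firm operates.
MC = 20 - 8Q + 3Q^2. Setting P = MC and taking the root on the rising branch gives Q* = 6.
TR = 80·6 = 480. TC = 328 + 192 = 520. Profit = 480 − 520 = -€40.
By producing, the firm covers all variable cost plus €288 of fixed cost; shutting down would lose the full €328.

Profit = -€40 at Q = 6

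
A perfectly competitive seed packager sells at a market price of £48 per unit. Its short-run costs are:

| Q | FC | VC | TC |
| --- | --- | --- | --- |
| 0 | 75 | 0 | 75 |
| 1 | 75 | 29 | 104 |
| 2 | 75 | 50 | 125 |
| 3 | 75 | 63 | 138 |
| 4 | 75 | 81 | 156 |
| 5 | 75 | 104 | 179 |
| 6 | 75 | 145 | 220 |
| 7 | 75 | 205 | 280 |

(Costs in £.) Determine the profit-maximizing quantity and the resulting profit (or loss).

Q = 6; profit = £68

Compute π = P·Q − TC at each output: Q=0: -75; Q=1: -56; Q=2: -29; Q=3: 6; Q=4: 36; Q=5: 61; Q=6: 68; Q=7: 56.
Profit is maximized at Q = 6. AVC there is 145/6 = £24.17 ≤ P, so producing beats shutting down (which would give -£75).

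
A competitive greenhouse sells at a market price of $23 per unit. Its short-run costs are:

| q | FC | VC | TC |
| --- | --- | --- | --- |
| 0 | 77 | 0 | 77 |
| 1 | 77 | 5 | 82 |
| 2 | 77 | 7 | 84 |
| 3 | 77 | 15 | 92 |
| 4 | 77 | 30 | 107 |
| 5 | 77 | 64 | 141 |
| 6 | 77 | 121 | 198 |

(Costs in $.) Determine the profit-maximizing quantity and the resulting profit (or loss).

Compute π = P·q − TC at each output: q=0: -77; q=1: -59; q=2: -38; q=3: -23; q=4: -15; q=5: -26; q=6: -60.
Profit is maximized at q = 4. AVC there is 30/4 = $7.50 ≤ P, so producing beats shutting down (which would give -$77).

q = 4; profit = -$15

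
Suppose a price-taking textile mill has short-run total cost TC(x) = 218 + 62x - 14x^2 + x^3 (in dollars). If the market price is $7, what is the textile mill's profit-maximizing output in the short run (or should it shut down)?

Shut down

Variable cost is VC = 62x - 14x^2 + x^3, so AVC = VC/x = 62 - 14x + x^2 and MC = dTC/dx = 62 - 28x + 3x^2.
AVC hits its minimum where MC = AVC, at x = 7, giving min AVC = 62 - 14·7 + 7^2 = $13.
Since P = $7 < min AVC = $13, price fails to cover variable cost at any output.
Shutting down limits the loss to fixed cost, $218.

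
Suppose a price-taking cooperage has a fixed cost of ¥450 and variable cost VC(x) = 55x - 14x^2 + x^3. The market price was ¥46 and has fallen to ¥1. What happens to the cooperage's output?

AVC = 55 - 14x + x^2, minimized at x = 7 where min AVC = ¥6. MC = 55 - 28x + 3x^2.
With P = ¥46 above the shutdown price, P = MC gives x = 9.
At P = ¥1 < min AVC = ¥6, price no longer covers variable cost at any output, so the firm shuts down: x = 0.

Output falls from 9 to 0 (the firm shuts down)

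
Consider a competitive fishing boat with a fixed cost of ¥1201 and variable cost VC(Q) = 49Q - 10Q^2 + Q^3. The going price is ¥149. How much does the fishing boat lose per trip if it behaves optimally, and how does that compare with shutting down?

Profit = -¥201 at Q = 10

AVC = 49 - 10Q + Q^2 has its minimum ¥24 at Q = 5; price ¥149 clears that bar, so the firm operates.
With MC = 49 - 20Q + 3Q^2, P = MC on the upward-sloping part at Q* = 10.
TR = 149·10 = 1490. TC = 1201 + 490 = 1691. Profit = 1490 − 1691 = -¥201.
That loss of ¥201 beats the ¥1201 the firm would lose by shutting down; producing recovers ¥1000 of fixed cost.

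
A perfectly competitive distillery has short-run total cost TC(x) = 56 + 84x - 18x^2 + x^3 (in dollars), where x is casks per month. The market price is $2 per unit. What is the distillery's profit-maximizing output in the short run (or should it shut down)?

Variable cost is VC = 84x - 18x^2 + x^3, so AVC = VC/x = 84 - 18x + x^2 and MC = dTC/dx = 84 - 36x + 3x^2.
The AVC parabola has its vertex at x = 18/2 = 9, where AVC = 84 - 18·9 + 9^2 = $3.
P = $2 lies below min AVC = $3; no output level covers variable cost.
The firm minimizes its loss by shutting down and losing only its fixed cost of $56.

Shut down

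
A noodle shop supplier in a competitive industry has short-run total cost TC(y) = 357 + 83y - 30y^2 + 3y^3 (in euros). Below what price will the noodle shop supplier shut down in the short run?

€8 per unit

The shutdown price is the minimum of AVC. VC = 83y - 30y^2 + 3y^3, so AVC = 83 - 30y + 3y^2.
At the minimum of AVC, MC = AVC. MC = 83 - 60y + 9y^2; setting MC = AVC gives 6y^2 - 30y = 0, so y = 5. min AVC = 8.
For P < €8 the firm produces nothing.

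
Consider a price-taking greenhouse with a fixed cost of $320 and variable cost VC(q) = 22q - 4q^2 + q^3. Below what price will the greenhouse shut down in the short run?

$18 per unit

Short-run supply begins at min AVC. From VC = 22q - 4q^2 + q^3, AVC = 22 - 4q + q^2.
At the minimum of AVC, MC = AVC. MC = 22 - 8q + 3q^2; setting MC = AVC gives 2q^2 - 4q = 0, so q = 2. min AVC = 18.
The firm shuts down for any P below $18.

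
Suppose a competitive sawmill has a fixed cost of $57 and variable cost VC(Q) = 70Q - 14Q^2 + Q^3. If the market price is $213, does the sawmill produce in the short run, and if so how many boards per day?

Produce at Q = 13

From TC, MC = TC'(Q) = 70 - 28Q + 3Q^2 and AVC = VC/Q = 70 - 14Q + Q^2.
AVC is minimized where dAVC/dQ = -14 + 2Q = 0, at Q = 7; min AVC = 70 - 14·7 + 7^2 = $21.
Since P = $213 ≥ min AVC = $21, price covers variable cost and the firm should produce.
P = MC gives -143 - 28Q + 3Q^2 = 0, with roots -11/3 and 13. Take the larger (rising MC): Q* = 13.
Check: AVC at Q = 13 is $57 ≤ P, so revenue covers variable cost.
Profit = P·Q − TC = 213·13 − 798 = $1971.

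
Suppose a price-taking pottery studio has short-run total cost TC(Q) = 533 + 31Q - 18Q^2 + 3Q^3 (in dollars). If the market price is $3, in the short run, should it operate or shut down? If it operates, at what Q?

Shut down

From TC, MC = TC'(Q) = 31 - 36Q + 9Q^2 and AVC = VC/Q = 31 - 18Q + 3Q^2.
The AVC parabola has its vertex at Q = 18/6 = 3, where AVC = 31 - 18·3 + 3·3^2 = $4.
Since P = $3 < min AVC = $4, price fails to cover variable cost at any output.
Shutting down limits the loss to fixed cost, $533.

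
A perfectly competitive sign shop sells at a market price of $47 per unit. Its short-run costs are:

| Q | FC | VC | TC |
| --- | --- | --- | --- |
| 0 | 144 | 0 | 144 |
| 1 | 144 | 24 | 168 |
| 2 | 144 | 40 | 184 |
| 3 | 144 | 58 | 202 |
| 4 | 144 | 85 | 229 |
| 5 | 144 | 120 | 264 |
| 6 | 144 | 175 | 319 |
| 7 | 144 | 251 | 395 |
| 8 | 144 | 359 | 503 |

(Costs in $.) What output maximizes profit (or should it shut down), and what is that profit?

Compute π = P·Q − TC at each output: Q=0: -144; Q=1: -121; Q=2: -90; Q=3: -61; Q=4: -41; Q=5: -29; Q=6: -37; Q=7: -66; Q=8: -127.
Profit is maximized at Q = 5. AVC there is 120/5 = $24 ≤ P, so producing beats shutting down (which would give -$144).

Q = 5; profit = -$29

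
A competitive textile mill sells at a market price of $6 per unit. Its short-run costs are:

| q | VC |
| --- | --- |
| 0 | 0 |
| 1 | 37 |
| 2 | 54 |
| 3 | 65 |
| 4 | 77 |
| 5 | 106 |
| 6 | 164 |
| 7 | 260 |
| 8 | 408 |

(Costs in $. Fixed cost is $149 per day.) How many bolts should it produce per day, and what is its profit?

Profit at each row (π = 6q − TC): q=0: -149; q=1: -180; q=2: -191; q=3: -196; q=4: -202; q=5: -225; q=6: -277; q=7: -367; q=8: -509.
Profit is highest at q = 0. Equivalently, the lowest AVC in the table is 77/4 ≈ $19.25 at q = 4, and P = $6 falls below it — price never covers variable cost, so the firm shuts down and loses only its fixed cost.

q = 0 (shut down); profit = -$149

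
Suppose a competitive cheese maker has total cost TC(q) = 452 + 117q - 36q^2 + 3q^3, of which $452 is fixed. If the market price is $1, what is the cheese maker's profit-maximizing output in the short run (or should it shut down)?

Variable cost is VC = 117q - 36q^2 + 3q^3, so AVC = VC/q = 117 - 36q + 3q^2 and MC = dTC/dq = 117 - 72q + 9q^2.
The AVC parabola has its vertex at q = 36/6 = 6, where AVC = 117 - 36·6 + 3·6^2 = $9.
Since P = $1 < min AVC = $9, price fails to cover variable cost at any output.
The firm minimizes its loss by shutting down and losing only its fixed cost of $452.

Shut down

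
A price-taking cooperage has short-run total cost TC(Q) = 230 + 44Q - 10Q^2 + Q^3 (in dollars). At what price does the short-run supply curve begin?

$19 per unit

The firm shuts down when price falls below the minimum of average variable cost. AVC = VC/Q = 44 - 10Q + Q^2.
dAVC/dQ = -10 + 2Q = 0 gives Q = 5. min AVC = 44 - 10·5 + 5^2 = 19.
The firm shuts down for any P below $19.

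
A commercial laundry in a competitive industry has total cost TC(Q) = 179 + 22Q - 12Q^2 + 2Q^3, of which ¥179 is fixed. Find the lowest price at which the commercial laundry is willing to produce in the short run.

The shutdown price is the minimum of AVC. VC = 22Q - 12Q^2 + 2Q^3, so AVC = 22 - 12Q + 2Q^2.
dAVC/dQ = -12 + 4Q = 0 gives Q = 3. min AVC = 22 - 12·3 + 2·3^2 = 4.
So the shutdown price is ¥4.

¥4 per unit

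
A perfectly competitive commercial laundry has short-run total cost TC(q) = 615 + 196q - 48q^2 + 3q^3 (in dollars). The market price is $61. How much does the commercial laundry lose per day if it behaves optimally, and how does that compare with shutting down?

AVC = 196 - 48q + 3q^2; min AVC = $4 at q = 8. Since P = $61 ≥ min AVC, the firm produces.
With MC = 196 - 96q + 9q^2, P = MC on the upward-sloping part at q* = 9.
TR = 61·9 = 549. TC = 615 + 63 = 678. Profit = 549 − 678 = -$129.
By producing, the firm covers all variable cost plus $486 of fixed cost; shutting down would lose the full $615.

Profit = -$129 at q = 9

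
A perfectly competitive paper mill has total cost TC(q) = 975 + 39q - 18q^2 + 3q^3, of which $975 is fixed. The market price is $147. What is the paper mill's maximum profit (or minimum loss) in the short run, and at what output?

Profit = -$327 at q = 6

AVC = 39 - 18q + 3q^2 has its minimum $12 at q = 3; price $147 clears that bar, so the firm operates.
With MC = 39 - 36q + 9q^2, P = MC on the upward-sloping part at q* = 6.
TR = 147·6 = 882. TC = 975 + 234 = 1209. Profit = 882 − 1209 = -$327.
Shutting down would mean losing the fixed cost of $975, so operating at a loss of $327 is better by $648.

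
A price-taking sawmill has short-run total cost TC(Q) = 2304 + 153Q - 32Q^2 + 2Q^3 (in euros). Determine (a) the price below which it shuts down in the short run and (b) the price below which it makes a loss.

Shutdown price = €25; break-even price = €249

Shutdown price = min AVC. AVC = 153 - 32Q + 2Q^2, with vertex at Q = 8 and minimum €25.
ATC = 2304/Q + 153 - 32Q + 2Q^2. Setting dATC/dQ = −2304/Q^2 − 32 + 4Q = 0 gives Q = 12 (since 4·12^3 − 32·12^2 = 2304).
min ATC = 2304/12 + 153 − 32·12 + 2·12^2 = €249. That is the break-even price.
Between these two prices the firm operates at a loss; above €249 it earns a profit.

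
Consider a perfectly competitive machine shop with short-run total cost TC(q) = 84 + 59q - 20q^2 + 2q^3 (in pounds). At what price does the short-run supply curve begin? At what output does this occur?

The firm shuts down when price falls below the minimum of average variable cost. AVC = VC/q = 59 - 20q + 2q^2.
dAVC/dq = -20 + 4q = 0 gives q = 5. min AVC = 59 - 20·5 + 2·5^2 = 9.
For P < £9 the firm produces nothing.

£9 per unit, at q = 5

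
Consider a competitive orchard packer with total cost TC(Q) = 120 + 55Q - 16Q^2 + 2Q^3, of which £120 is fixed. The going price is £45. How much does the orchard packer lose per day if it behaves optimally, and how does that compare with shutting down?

Profit = -£20 at Q = 5

AVC = 55 - 16Q + 2Q^2 has its minimum £23 at Q = 4; price £45 clears that bar, so the firm operates.
With MC = 55 - 32Q + 6Q^2, P = MC on the upward-sloping part at Q* = 5.
TR = 45·5 = 225. TC = 120 + 125 = 245. Profit = 225 − 245 = -£20.
By producing, the firm covers all variable cost plus £100 of fixed cost; shutting down would lose the full £120.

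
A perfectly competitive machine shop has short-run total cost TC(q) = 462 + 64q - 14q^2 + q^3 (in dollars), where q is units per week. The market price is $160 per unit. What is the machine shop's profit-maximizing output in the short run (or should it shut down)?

From TC, MC = TC'(q) = 64 - 28q + 3q^2 and AVC = VC/q = 64 - 14q + q^2.
AVC hits its minimum where MC = AVC, at q = 7, giving min AVC = 64 - 14·7 + 7^2 = $15.
Since P = $160 ≥ min AVC = $15, price covers variable cost and the firm should produce.
Solving P = MC: -96 - 28q + 3q^2 = 0 ⇒ q = -8/3 or 12. On the upward-sloping branch, q* = 12.
Check: AVC at q = 12 is $40 ≤ P, so revenue covers variable cost.
Profit = P·q − TC = 160·12 − 942 = $978.

Produce at q = 12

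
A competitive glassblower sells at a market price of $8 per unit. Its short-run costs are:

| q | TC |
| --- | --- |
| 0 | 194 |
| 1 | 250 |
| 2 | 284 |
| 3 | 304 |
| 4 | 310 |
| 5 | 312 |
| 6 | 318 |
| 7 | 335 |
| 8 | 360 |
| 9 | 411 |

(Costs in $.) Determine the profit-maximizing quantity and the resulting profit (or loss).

q = 0 (shut down); profit = -$194

Profit at each row (π = 8q − TC): q=0: -194; q=1: -242; q=2: -268; q=3: -280; q=4: -278; q=5: -272; q=6: -270; q=7: -279; q=8: -296; q=9: -339.
Profit is highest at q = 0. Equivalently, the lowest AVC in the table is 141/7 ≈ $20.14 at q = 7, and P = $8 falls below it — price never covers variable cost, so the firm shuts down and loses only its fixed cost.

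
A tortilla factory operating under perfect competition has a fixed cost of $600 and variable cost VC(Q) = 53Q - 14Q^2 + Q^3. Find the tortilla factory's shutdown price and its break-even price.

Shutdown price = $4; break-even price = $73

AVC = 53 - 14Q + Q^2; minimized at Q = 7, giving min AVC = $4. That is the shutdown price.
ATC = 600/Q + 53 - 14Q + Q^2. Setting dATC/dQ = −600/Q^2 − 14 + 2Q = 0 gives Q = 10 (since 2·10^3 − 14·10^2 = 600).
min ATC = 600/10 + 53 − 14·10 + 10^2 = $73. That is the break-even price.
For $4 ≤ P < $73 the firm produces at a loss; below $4 it shuts down.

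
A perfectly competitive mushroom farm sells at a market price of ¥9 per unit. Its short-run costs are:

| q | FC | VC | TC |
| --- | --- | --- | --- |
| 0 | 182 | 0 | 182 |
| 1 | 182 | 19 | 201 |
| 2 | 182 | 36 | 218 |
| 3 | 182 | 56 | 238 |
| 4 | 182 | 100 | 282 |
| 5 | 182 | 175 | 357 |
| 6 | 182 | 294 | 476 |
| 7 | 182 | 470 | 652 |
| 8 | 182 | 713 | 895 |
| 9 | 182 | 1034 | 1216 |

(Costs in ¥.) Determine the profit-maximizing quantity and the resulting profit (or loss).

Compute π = P·q − TC at each output: q=0: -182; q=1: -192; q=2: -200; q=3: -211; q=4: -246; q=5: -312; q=6: -422; q=7: -589; q=8: -823; q=9: -1135.
Profit is highest at q = 0. Equivalently, the lowest AVC in the table is 36/2 ≈ ¥18 at q = 2, and P = ¥9 falls below it — price never covers variable cost, so the firm shuts down and loses only its fixed cost.

q = 0 (shut down); profit = -¥182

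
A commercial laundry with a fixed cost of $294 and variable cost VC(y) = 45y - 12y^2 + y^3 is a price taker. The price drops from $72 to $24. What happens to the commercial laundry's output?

MC = 45 - 24y + 3y^2; the shutdown threshold is min AVC = $9 (at y = 6).
At P = $72 ≥ min AVC, set P = MC on the rising branch: y = 9.
At P = $24 ≥ min AVC, set P = MC: y = 7. The firm stays open but cuts output.

Output falls from 9 to 7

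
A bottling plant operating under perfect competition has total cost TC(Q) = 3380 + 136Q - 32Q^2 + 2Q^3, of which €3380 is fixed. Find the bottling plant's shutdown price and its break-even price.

AVC = 136 - 32Q + 2Q^2; minimized at Q = 8, giving min AVC = €8. That is the shutdown price.
ATC = 3380/Q + 136 - 32Q + 2Q^2. Setting dATC/dQ = −3380/Q^2 − 32 + 4Q = 0 gives Q = 13 (since 4·13^3 − 32·13^2 = 3380).
min ATC = 3380/13 + 136 − 32·13 + 2·13^2 = €318. That is the break-even price.
For €8 ≤ P < €318 the firm produces at a loss; below €8 it shuts down.

Shutdown price = €8; break-even price = €318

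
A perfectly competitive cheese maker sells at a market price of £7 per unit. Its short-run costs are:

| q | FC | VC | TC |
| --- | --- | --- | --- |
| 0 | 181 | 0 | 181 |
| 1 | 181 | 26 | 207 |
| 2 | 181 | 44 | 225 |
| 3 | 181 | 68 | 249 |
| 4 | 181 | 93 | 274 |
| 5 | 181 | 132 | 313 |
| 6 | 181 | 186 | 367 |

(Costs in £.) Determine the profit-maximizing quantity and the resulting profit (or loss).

q = 0 (shut down); profit = -£181

Tabulate TR − TC: q=0: -181; q=1: -200; q=2: -211; q=3: -228; q=4: -246; q=5: -278; q=6: -325.
Profit is highest at q = 0. Equivalently, the lowest AVC in the table is 44/2 ≈ £22 at q = 2, and P = £7 falls below it — price never covers variable cost, so the firm shuts down and loses only its fixed cost.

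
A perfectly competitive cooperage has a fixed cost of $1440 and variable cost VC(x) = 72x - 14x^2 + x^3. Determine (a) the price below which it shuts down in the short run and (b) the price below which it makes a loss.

AVC = 72 - 14x + x^2; minimized at x = 7, giving min AVC = $23. That is the shutdown price.
ATC = 1440/x + 72 - 14x + x^2. Setting dATC/dx = −1440/x^2 − 14 + 2x = 0 gives x = 12 (since 2·12^3 − 14·12^2 = 1440).
min ATC = 1440/12 + 72 − 14·12 + 12^2 = $168. That is the break-even price.
Between these two prices the firm operates at a loss; above $168 it earns a profit.

Shutdown price = $23; break-even price = $168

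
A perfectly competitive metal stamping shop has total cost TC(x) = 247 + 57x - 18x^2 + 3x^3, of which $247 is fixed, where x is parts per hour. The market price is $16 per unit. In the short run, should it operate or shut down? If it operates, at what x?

Shut down

Strip out fixed cost: VC = 57x - 18x^2 + 3x^3. Then AVC = 57 - 18x + 3x^2 and MC = 57 - 36x + 9x^2.
AVC is minimized where dAVC/dx = -18 + 6x = 0, at x = 3; min AVC = 57 - 18·3 + 3·3^2 = $30.
With P < min AVC ($16 < $30), every unit sold adds to the loss.
The firm minimizes its loss by shutting down and losing only its fixed cost of $247.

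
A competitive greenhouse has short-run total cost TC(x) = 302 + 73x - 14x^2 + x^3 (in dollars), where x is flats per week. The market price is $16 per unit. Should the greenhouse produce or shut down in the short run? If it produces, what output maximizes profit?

Strip out fixed cost: VC = 73x - 14x^2 + x^3. Then AVC = 73 - 14x + x^2 and MC = 73 - 28x + 3x^2.
AVC hits its minimum where MC = AVC, at x = 7, giving min AVC = 73 - 14·7 + 7^2 = $24.
Since P = $16 < min AVC = $24, price fails to cover variable cost at any output.
Best response: produce nothing and absorb the $302 fixed cost.

Shut down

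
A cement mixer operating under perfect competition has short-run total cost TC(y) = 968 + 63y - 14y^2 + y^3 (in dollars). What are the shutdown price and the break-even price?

Shutdown price = $14; break-even price = $118

AVC = 63 - 14y + y^2; minimized at y = 7, giving min AVC = $14. That is the shutdown price.
ATC = 968/y + 63 - 14y + y^2. Setting dATC/dy = −968/y^2 − 14 + 2y = 0 gives y = 11 (since 2·11^3 − 14·11^2 = 968).
min ATC = 968/11 + 63 − 14·11 + 11^2 = $118. That is the break-even price.
Between these two prices the firm operates at a loss; above $118 it earns a profit.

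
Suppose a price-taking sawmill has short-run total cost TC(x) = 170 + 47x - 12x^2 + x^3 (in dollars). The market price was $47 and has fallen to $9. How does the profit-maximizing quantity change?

AVC = 47 - 12x + x^2, minimized at x = 6 where min AVC = $11. MC = 47 - 24x + 3x^2.
At P = $47 ≥ min AVC, set P = MC on the rising branch: x = 8.
At P = $9 < min AVC = $11, price no longer covers variable cost at any output, so the firm shuts down: x = 0.

Output falls from 8 to 0 (the firm shuts down)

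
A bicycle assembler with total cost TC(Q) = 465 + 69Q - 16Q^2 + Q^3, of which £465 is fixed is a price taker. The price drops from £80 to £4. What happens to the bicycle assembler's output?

Output falls from 11 to 0 (the firm shuts down)

AVC = 69 - 16Q + Q^2, minimized at Q = 8 where min AVC = £5. MC = 69 - 32Q + 3Q^2.
At P = £80 ≥ min AVC, set P = MC on the rising branch: Q = 11.
At P = £4 < min AVC = £5, price no longer covers variable cost at any output, so the firm shuts down: Q = 0.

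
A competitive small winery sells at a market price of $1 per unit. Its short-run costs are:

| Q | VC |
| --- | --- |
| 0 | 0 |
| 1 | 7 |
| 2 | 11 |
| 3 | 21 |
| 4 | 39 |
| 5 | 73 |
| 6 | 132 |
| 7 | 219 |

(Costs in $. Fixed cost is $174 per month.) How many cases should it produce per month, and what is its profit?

Q = 0 (shut down); profit = -$174

Compute π = P·Q − TC at each output: Q=0: -174; Q=1: -180; Q=2: -183; Q=3: -192; Q=4: -209; Q=5: -242; Q=6: -300; Q=7: -386.
Profit is highest at Q = 0. Equivalently, the lowest AVC in the table is 11/2 ≈ $5.50 at Q = 2, and P = $1 falls below it — price never covers variable cost, so the firm shuts down and loses only its fixed cost.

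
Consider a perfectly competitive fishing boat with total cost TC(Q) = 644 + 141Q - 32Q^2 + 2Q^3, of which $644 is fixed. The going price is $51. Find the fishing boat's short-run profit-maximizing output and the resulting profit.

AVC = 141 - 32Q + 2Q^2 has its minimum $13 at Q = 8; price $51 clears that bar, so the firm operates.
MC = 141 - 64Q + 6Q^2. Setting P = MC and taking the root on the rising branch gives Q* = 9.
TR = 51·9 = 459. TC = 644 + 135 = 779. Profit = 459 − 779 = -$320.
Shutting down would mean losing the fixed cost of $644, so operating at a loss of $320 is better by $324.

Profit = -$320 at Q = 9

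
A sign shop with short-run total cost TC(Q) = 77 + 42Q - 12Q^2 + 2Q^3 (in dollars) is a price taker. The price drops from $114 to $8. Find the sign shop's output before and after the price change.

Output falls from 6 to 0 (the firm shuts down)

MC = 42 - 24Q + 6Q^2; the shutdown threshold is min AVC = $24 (at Q = 3).
At P = $114 ≥ min AVC, set P = MC on the rising branch: Q = 6.
At P = $8 < min AVC = $24, price no longer covers variable cost at any output, so the firm shuts down: Q = 0.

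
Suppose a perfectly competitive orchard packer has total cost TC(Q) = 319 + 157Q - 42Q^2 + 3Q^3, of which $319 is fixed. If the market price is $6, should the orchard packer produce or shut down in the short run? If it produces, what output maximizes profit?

Variable cost is VC = 157Q - 42Q^2 + 3Q^3, so AVC = VC/Q = 157 - 42Q + 3Q^2 and MC = dTC/dQ = 157 - 84Q + 9Q^2.
AVC is minimized where dAVC/dQ = -42 + 6Q = 0, at Q = 7; min AVC = 157 - 42·7 + 3·7^2 = $10.
P = $6 lies below min AVC = $10; no output level covers variable cost.
Best response: produce nothing and absorb the $319 fixed cost.

Shut down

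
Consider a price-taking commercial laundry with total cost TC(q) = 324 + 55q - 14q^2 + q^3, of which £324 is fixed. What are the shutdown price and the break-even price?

Shutdown price = £6; break-even price = £46

AVC = 55 - 14q + q^2; minimized at q = 7, giving min AVC = £6. That is the shutdown price.
ATC = 324/q + 55 - 14q + q^2. Setting dATC/dq = −324/q^2 − 14 + 2q = 0 gives q = 9 (since 2·9^3 − 14·9^2 = 324).
min ATC = 324/9 + 55 − 14·9 + 9^2 = £46. That is the break-even price.
For £6 ≤ P < £46 the firm produces at a loss; below £6 it shuts down.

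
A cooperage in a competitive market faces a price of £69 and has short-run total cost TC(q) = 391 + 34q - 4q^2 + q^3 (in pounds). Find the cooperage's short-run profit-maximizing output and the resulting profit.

Profit = -£241 at q = 5

AVC = 34 - 4q + q^2 has its minimum £30 at q = 2; price £69 clears that bar, so the firm operates.
MC = 34 - 8q + 3q^2. Setting P = MC and taking the root on the rising branch gives q* = 5.
TR = 69·5 = 345. TC = 391 + 195 = 586. Profit = 345 − 586 = -£241.
By producing, the firm covers all variable cost plus £150 of fixed cost; shutting down would lose the full £391.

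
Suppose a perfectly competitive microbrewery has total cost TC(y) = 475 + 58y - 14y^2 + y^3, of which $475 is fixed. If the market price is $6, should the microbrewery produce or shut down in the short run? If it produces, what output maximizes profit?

From TC, MC = TC'(y) = 58 - 28y + 3y^2 and AVC = VC/y = 58 - 14y + y^2.
AVC hits its minimum where MC = AVC, at y = 7, giving min AVC = 58 - 14·7 + 7^2 = $9.
With P < min AVC ($6 < $9), every unit sold adds to the loss.
The firm minimizes its loss by shutting down and losing only its fixed cost of $475.

Shut down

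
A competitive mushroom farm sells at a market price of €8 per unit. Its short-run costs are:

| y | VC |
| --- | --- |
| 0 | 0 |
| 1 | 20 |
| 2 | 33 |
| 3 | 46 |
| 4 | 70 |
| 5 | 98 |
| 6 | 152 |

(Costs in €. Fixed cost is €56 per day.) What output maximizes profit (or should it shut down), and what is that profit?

y = 0 (shut down); profit = -€56

Profit at each row (π = 8y − TC): y=0: -56; y=1: -68; y=2: -73; y=3: -78; y=4: -94; y=5: -114; y=6: -160.
Profit is highest at y = 0. Equivalently, the lowest AVC in the table is 46/3 ≈ €15.33 at y = 3, and P = €8 falls below it — price never covers variable cost, so the firm shuts down and loses only its fixed cost.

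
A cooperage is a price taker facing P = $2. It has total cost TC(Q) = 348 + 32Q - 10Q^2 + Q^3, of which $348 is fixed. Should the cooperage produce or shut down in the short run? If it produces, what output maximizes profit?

Shut down

Variable cost is VC = 32Q - 10Q^2 + Q^3, so AVC = VC/Q = 32 - 10Q + Q^2 and MC = dTC/dQ = 32 - 20Q + 3Q^2.
The AVC parabola has its vertex at Q = 10/2 = 5, where AVC = 32 - 10·5 + 5^2 = $7.
With P < min AVC ($2 < $7), every unit sold adds to the loss.
Best response: produce nothing and absorb the $348 fixed cost.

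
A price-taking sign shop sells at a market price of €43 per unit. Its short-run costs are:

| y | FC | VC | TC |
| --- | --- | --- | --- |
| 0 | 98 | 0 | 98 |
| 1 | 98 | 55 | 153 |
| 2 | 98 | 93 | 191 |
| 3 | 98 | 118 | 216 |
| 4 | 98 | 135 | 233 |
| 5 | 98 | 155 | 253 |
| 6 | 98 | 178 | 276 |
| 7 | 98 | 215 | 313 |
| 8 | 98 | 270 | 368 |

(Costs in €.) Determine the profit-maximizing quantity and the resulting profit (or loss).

y = 7; profit = -€12

Tabulate TR − TC: y=0: -98; y=1: -110; y=2: -105; y=3: -87; y=4: -61; y=5: -38; y=6: -18; y=7: -12; y=8: -24.
Profit is maximized at y = 7. AVC there is 215/7 = €30.71 ≤ P, so producing beats shutting down (which would give -€98).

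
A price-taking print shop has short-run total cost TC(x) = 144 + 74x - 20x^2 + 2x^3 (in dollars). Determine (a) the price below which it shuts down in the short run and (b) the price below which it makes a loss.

AVC = 74 - 20x + 2x^2; minimized at x = 5, giving min AVC = $24. That is the shutdown price.
ATC = 144/x + 74 - 20x + 2x^2. Setting dATC/dx = −144/x^2 − 20 + 4x = 0 gives x = 6 (since 4·6^3 − 20·6^2 = 144).
min ATC = 144/6 + 74 − 20·6 + 2·6^2 = $50. That is the break-even price.
Between these two prices the firm operates at a loss; above $50 it earns a profit.

Shutdown price = $24; break-even price = $50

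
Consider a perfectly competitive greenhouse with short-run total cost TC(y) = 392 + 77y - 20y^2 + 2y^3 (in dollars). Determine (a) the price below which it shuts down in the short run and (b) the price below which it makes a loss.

Shutdown price = min AVC. AVC = 77 - 20y + 2y^2, with vertex at y = 5 and minimum $27.
ATC = 392/y + 77 - 20y + 2y^2. Setting dATC/dy = −392/y^2 − 20 + 4y = 0 gives y = 7 (since 4·7^3 − 20·7^2 = 392).
min ATC = 392/7 + 77 − 20·7 + 2·7^2 = $91. That is the break-even price.
Between these two prices the firm operates at a loss; above $91 it earns a profit.

Shutdown price = $27; break-even price = $91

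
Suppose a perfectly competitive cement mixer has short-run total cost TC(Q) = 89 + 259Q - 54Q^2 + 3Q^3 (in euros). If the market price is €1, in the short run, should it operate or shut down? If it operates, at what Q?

Shut down

Strip out fixed cost: VC = 259Q - 54Q^2 + 3Q^3. Then AVC = 259 - 54Q + 3Q^2 and MC = 259 - 108Q + 9Q^2.
AVC is minimized where dAVC/dQ = -54 + 6Q = 0, at Q = 9; min AVC = 259 - 54·9 + 3·9^2 = €16.
With P < min AVC (€1 < €16), every unit sold adds to the loss.
Best response: produce nothing and absorb the €89 fixed cost.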